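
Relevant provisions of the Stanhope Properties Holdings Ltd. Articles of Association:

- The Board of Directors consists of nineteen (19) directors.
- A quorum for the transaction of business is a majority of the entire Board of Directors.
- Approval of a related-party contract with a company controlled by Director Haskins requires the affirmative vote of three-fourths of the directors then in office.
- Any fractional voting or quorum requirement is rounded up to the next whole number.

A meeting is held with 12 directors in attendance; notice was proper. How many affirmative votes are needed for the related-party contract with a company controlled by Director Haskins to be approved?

The related-party contract with a company controlled by Director Haskins requires three-fourths of the directors then in office (19).
3/4 of 19 = 14.25, rounded up to 15.
(Only 12 can vote, so the related-party contract with a company controlled by Director Haskins cannot pass at this meeting, but the required vote is still 15.)

15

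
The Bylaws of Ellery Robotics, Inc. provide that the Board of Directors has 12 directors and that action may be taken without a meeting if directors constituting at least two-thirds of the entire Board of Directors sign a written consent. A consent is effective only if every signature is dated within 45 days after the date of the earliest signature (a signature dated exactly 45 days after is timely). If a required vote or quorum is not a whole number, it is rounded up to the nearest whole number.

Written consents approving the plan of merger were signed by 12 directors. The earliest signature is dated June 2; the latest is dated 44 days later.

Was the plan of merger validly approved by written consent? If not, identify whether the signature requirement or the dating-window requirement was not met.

Signatures required: at least two-thirds of 12 — 2/3 of 12 = 8, so 8 needed; 12 signed. Sufficient.
Dating window: the latest signature is 44 days after the earliest; the limit is 45 days. Within the window.

Effective — both the signature and dating-window requirements are satisfied.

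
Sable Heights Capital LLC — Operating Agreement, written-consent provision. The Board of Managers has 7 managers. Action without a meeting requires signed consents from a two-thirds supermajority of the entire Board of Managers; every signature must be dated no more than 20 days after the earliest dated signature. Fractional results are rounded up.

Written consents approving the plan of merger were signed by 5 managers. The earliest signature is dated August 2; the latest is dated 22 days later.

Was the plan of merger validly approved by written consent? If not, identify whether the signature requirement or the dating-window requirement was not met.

Not effective — dating-window requirement not satisfied.

Signatures required: a two-thirds supermajority of 7 — 2/3 of 7 = 4.67, rounded up to 5, so 5 needed; 5 signed. Sufficient.
Dating window: the latest signature is 22 days after the earliest; the limit is 20 days. Outside the window.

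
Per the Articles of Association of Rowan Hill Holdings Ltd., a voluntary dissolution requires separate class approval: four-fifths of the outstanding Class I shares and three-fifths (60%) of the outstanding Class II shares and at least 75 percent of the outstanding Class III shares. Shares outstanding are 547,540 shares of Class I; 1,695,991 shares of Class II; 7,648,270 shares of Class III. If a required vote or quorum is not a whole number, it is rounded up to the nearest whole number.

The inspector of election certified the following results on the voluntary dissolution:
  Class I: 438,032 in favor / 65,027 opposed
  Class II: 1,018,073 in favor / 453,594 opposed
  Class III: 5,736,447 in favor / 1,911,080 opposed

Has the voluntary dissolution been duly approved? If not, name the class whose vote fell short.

Approved — every class gave the required vote.

Class I: 4/5 of 547540 = 438032; 438,032 required, 438,032 in favor — approved.
Class II: 3/5 of 1695991 = 1017594.60, rounded up to 1017595; 1,017,595 required, 1,018,073 in favor — approved.
Class III: 3/4 of 7648270 = 5736202.50, rounded up to 5736203; 5,736,203 required, 5,736,447 in favor — approved.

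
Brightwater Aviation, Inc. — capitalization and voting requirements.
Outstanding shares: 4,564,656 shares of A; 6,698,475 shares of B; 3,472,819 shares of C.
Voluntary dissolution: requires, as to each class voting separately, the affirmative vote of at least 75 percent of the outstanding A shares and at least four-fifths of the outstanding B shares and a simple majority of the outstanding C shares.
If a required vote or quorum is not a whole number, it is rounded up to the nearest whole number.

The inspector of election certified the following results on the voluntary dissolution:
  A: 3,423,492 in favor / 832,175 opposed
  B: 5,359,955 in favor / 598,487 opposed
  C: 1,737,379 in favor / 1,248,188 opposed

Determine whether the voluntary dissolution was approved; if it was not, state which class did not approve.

Approved — every class gave the required vote.

A: 3/4 of 4564656 = 3423492; 3,423,492 required, 3,423,492 in favor — approved.
B: 4/5 of 6698475 = 5358780; 5,358,780 required, 5,359,955 in favor — approved.
C: a majority of 3472819 is 1736410; 1,736,410 required, 1,737,379 in favor — approved.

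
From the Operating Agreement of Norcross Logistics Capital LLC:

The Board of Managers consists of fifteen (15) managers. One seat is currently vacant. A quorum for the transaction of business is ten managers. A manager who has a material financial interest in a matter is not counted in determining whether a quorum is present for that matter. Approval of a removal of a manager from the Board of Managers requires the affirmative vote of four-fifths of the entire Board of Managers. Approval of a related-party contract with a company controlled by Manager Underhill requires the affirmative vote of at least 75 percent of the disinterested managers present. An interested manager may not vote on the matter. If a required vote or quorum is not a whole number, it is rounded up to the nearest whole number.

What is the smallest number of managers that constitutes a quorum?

10

The quorum is fixed at 10.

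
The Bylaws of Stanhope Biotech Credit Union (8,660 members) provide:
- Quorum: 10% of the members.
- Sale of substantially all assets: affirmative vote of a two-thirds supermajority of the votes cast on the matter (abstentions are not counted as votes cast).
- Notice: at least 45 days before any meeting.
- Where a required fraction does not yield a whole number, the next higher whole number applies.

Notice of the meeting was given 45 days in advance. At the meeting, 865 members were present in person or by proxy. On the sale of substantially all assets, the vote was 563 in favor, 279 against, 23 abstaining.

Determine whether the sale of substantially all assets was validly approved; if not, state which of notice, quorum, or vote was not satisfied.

Invalid — quorum requirement not satisfied.

Notice: 45 days given; 45 required. Satisfied.
Quorum: 10% of 8,660 = 866; 865 present. Not satisfied.
Vote: requires two-thirds of the votes cast (865 − 23 abstaining = 842); 2/3 of 842 = 561.33, rounded up to 562, so 562 needed; 563 in favor. Satisfied.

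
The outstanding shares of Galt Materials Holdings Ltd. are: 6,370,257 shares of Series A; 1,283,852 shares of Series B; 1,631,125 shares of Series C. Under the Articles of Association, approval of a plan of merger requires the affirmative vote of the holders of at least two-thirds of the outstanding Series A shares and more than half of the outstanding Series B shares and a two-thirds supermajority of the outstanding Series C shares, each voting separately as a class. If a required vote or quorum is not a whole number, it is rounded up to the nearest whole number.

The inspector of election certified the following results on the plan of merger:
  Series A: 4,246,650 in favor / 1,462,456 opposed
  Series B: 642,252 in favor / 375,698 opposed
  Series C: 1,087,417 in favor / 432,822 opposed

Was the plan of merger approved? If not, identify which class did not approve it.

Series A: 2/3 of 6370257 = 4246838; 4,246,838 required, 4,246,650 in favor — not approved.
Series B: a majority of 1283852 is 641927; 641,927 required, 642,252 in favor — approved.
Series C: 2/3 of 1631125 = 1087416.67, rounded up to 1087417; 1,087,417 required, 1,087,417 in favor — approved.

Not approved — the Series A shares did not give the required vote.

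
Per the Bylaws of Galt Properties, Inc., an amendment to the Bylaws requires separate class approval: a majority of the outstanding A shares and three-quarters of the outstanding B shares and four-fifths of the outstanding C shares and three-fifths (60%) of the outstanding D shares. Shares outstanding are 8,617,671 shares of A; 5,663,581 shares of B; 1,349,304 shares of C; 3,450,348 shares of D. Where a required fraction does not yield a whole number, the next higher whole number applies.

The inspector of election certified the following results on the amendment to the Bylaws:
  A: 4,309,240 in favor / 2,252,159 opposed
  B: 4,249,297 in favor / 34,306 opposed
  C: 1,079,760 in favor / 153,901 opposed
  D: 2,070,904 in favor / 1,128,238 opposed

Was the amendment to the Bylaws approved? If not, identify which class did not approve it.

Approved — every class gave the required vote.

A: a majority of 8617671 is 4308836; 4,308,836 required, 4,309,240 in favor — approved.
B: 3/4 of 5663581 = 4247685.75, rounded up to 4247686; 4,247,686 required, 4,249,297 in favor — approved.
C: 4/5 of 1349304 = 1079443.20, rounded up to 1079444; 1,079,444 required, 1,079,760 in favor — approved.
D: 3/5 of 3450348 = 2070208.80, rounded up to 2070209; 2,070,209 required, 2,070,904 in favor — approved.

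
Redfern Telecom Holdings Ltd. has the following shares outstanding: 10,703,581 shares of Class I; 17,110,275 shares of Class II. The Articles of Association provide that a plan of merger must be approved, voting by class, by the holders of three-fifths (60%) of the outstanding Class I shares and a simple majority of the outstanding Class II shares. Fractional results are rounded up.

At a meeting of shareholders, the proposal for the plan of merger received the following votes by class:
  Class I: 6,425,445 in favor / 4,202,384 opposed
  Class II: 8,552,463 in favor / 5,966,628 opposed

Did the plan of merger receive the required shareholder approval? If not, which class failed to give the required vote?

Class I: 3/5 of 10703581 = 6422148.60, rounded up to 6422149; 6,422,149 required, 6,425,445 in favor — approved.
Class II: a majority of 17110275 is 8555138; 8,555,138 required, 8,552,463 in favor — not approved.

Not approved — the Class II shares did not give the required vote.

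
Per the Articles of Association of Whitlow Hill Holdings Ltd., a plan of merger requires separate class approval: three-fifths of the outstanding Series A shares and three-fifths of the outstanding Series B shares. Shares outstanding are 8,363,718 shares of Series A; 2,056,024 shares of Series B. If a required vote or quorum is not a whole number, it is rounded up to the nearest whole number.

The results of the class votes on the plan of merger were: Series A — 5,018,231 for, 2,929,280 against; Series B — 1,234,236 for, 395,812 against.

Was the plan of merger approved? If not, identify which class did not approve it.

Approved — every class gave the required vote.

Series A: 3/5 of 8363718 = 5018230.80, rounded up to 5018231; 5,018,231 required, 5,018,231 in favor — approved.
Series B: 3/5 of 2056024 = 1233614.40, rounded up to 1233615; 1,233,615 required, 1,234,236 in favor — approved.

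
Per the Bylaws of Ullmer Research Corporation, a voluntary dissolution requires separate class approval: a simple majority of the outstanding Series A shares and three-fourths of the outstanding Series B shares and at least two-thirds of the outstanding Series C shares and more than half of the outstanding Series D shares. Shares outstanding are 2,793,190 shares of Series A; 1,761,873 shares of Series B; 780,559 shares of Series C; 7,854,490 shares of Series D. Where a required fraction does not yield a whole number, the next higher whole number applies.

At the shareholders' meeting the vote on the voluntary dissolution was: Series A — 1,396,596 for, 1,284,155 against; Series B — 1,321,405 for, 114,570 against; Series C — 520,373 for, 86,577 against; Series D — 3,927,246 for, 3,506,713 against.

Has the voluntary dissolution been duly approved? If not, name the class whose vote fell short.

Approved — every class gave the required vote.

Series A: a majority of 2793190 is 1396596; 1,396,596 required, 1,396,596 in favor — approved.
Series B: 3/4 of 1761873 = 1321404.75, rounded up to 1321405; 1,321,405 required, 1,321,405 in favor — approved.
Series C: 2/3 of 780559 = 520372.67, rounded up to 520373; 520,373 required, 520,373 in favor — approved.
Series D: a majority of 7854490 is 3927246; 3,927,246 required, 3,927,246 in favor — approved.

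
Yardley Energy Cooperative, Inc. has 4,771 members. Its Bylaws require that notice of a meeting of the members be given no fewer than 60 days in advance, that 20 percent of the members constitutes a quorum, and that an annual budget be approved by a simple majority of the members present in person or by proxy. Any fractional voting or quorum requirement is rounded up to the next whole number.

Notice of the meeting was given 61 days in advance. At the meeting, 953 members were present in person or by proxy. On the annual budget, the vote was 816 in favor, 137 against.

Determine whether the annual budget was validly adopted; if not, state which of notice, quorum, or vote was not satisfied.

Invalid — quorum requirement not satisfied.

Notice: 61 days given; 60 required. Satisfied.
Quorum: 20% of 4,771 = 954.20, rounded up to 955; 953 present. Not satisfied.
Vote: requires a majority of those present (953); a majority of 953 is 477, so 477 needed; 816 in favor. Satisfied.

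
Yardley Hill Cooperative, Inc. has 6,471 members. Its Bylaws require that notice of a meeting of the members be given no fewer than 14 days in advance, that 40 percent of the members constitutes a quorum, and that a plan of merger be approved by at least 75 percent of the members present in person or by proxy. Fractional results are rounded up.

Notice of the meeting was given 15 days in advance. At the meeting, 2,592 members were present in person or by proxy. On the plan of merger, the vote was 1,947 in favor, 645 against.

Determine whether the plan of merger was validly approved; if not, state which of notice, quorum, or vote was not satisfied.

Valid — all requirements satisfied.

Notice: 15 days given; 14 required. Satisfied.
Quorum: 40% of 6,471 = 2,588.40, rounded up to 2,589; 2,592 present. Satisfied.
Vote: requires three-fourths of those present (2,592); 3/4 of 2592 = 1944, so 1,944 needed; 1,947 in favor. Satisfied.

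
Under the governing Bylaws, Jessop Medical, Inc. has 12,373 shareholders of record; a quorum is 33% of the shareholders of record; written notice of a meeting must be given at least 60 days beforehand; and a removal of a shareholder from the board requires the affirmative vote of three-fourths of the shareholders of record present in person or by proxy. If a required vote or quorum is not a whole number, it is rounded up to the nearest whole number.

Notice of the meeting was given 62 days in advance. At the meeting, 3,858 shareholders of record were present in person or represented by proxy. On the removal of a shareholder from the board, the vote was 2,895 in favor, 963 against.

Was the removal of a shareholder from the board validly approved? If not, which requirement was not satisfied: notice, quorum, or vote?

Notice: 62 days given; 60 required. Satisfied.
Quorum: 33% of 12,373 = 4,083.09, rounded up to 4,084; 3,858 present. Not satisfied.
Vote: requires three-fourths of those present (3,858); 3/4 of 3858 = 2893.50, rounded up to 2894, so 2,894 needed; 2,895 in favor. Satisfied.

Invalid — quorum requirement not satisfied.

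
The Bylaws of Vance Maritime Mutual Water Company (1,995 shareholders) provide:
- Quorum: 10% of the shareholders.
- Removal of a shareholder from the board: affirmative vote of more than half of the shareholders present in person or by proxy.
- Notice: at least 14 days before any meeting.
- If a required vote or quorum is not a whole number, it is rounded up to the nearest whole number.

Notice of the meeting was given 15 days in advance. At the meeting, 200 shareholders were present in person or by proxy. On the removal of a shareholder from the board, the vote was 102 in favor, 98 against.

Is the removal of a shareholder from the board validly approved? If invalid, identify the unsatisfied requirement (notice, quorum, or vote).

Valid — all requirements satisfied.

Notice: 15 days given; 14 required. Satisfied.
Quorum: 10% of 1,995 = 199.50, rounded up to 200; 200 present. Satisfied.
Vote: requires a majority of those present (200); a majority of 200 is 101, so 101 needed; 102 in favor. Satisfied.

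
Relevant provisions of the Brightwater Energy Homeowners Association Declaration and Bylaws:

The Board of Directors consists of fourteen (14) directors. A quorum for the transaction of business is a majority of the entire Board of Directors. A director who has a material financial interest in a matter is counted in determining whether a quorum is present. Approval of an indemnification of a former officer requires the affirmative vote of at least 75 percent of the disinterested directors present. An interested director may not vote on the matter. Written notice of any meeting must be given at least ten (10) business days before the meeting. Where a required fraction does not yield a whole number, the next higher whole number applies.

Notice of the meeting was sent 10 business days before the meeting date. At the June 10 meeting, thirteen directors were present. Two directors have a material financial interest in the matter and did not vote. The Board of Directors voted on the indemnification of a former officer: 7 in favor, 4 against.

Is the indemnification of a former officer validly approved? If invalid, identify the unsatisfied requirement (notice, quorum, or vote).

Invalid — vote requirement not satisfied.

Notice: 10 business days given; 10 required (10 ≥ 10). Satisfied.
Quorum: 13 present (interested directors count toward quorum); quorum is 8. Satisfied.
Vote: the indemnification of a former officer requires three-fourths of the disinterested directors present (13 − 2 = 11). 3/4 of 11 = 8.25, rounded up to 9, so 9 affirmative votes are needed; 7 voted in favor. Not satisfied.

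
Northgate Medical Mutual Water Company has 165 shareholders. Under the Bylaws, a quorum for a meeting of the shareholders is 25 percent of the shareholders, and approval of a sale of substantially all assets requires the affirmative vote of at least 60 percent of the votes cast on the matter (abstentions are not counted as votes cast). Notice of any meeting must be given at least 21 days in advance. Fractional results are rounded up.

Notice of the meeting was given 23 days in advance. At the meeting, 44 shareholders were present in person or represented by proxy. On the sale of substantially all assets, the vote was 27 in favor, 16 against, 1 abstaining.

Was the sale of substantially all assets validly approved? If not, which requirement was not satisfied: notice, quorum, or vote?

Valid — all requirements satisfied.

Notice: 23 days given; 21 required. Satisfied.
Quorum: 25% of 165 = 41.25, rounded up to 42; 44 present. Satisfied.
Vote: requires three-fifths of the votes cast (44 − 1 abstaining = 43); 3/5 of 43 = 25.80, rounded up to 26, so 26 needed; 27 in favor. Satisfied.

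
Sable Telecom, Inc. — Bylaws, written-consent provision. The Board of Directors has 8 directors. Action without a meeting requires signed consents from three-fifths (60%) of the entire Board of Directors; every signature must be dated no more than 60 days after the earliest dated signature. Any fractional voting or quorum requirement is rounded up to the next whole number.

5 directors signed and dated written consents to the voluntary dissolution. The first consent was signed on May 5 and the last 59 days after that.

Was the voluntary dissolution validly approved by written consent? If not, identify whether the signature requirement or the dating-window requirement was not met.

Signatures required: three-fifths (60%) of 8 — 3/5 of 8 = 4.80, rounded up to 5, so 5 needed; 5 signed. Sufficient.
Dating window: the latest signature is 59 days after the earliest; the limit is 60 days. Within the window.

Effective — both the signature and dating-window requirements are satisfied.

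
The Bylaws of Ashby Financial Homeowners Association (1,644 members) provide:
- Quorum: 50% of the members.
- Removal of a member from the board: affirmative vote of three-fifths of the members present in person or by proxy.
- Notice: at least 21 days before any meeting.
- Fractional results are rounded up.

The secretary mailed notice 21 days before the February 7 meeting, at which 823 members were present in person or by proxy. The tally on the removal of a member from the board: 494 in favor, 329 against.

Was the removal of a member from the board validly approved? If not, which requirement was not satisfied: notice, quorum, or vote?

Notice: 21 days given; 21 required. Satisfied.
Quorum: 50% of 1,644 = 822; 823 present. Satisfied.
Vote: requires three-fifths of those present (823); 3/5 of 823 = 493.80, rounded up to 494, so 494 needed; 494 in favor. Satisfied.

Valid — all requirements satisfied.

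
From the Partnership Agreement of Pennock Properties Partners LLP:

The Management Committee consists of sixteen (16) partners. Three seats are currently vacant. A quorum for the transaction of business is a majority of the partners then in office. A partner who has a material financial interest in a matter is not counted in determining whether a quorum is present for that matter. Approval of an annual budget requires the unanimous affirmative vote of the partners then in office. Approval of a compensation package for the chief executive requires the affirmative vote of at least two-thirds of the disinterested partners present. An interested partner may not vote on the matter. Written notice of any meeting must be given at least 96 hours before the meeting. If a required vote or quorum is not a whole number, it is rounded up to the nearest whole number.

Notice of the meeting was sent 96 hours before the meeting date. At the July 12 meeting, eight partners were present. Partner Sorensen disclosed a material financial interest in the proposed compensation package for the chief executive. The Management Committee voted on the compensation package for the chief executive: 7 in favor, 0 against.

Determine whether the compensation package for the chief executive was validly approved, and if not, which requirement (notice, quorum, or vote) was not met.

Valid — all requirements satisfied.

Notice: 96 hours given; 96 required (96 ≥ 96). Satisfied.
Quorum: 8 present, but the 1 interested partner does not count, leaving 7. Quorum is 7. Satisfied.
Vote: the compensation package for the chief executive requires two-thirds of the disinterested partners present (8 − 1 = 7). 2/3 of 7 = 4.67, rounded up to 5, so 5 affirmative votes are needed; 7 voted in favor. Satisfied.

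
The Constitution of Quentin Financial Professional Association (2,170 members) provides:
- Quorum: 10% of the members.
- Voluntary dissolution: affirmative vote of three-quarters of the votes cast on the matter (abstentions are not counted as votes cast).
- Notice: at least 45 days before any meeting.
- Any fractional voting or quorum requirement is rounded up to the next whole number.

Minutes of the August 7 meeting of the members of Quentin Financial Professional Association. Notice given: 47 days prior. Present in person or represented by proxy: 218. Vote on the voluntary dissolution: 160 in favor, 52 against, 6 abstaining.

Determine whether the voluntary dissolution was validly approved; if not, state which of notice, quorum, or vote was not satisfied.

Notice: 47 days given; 45 required. Satisfied.
Quorum: 10% of 2,170 = 217; 218 present. Satisfied.
Vote: requires three-fourths of the votes cast (218 − 6 abstaining = 212); 3/4 of 212 = 159, so 159 needed; 160 in favor. Satisfied.

Valid — all requirements satisfied.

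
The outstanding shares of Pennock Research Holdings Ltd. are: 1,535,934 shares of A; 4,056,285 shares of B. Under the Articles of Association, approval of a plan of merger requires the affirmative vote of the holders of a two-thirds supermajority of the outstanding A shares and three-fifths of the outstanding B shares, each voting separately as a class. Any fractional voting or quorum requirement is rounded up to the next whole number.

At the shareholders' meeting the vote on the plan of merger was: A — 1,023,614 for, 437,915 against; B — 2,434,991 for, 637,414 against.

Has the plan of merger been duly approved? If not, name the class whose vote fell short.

A: 2/3 of 1535934 = 1023956; 1,023,956 required, 1,023,614 in favor — not approved.
B: 3/5 of 4056285 = 2433771; 2,433,771 required, 2,434,991 in favor — approved.

Not approved — the A shares did not give the required vote.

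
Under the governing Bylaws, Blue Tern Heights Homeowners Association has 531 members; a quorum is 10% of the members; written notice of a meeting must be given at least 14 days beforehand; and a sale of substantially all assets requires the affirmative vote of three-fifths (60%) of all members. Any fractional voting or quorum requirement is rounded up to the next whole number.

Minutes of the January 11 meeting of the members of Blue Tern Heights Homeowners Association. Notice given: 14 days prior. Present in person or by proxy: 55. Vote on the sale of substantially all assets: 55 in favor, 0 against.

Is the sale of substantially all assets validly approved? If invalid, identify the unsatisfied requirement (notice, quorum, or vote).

Invalid — vote requirement not satisfied.

Notice: 14 days given; 14 required. Satisfied.
Quorum: 10% of 531 = 53.10, rounded up to 54; 55 present. Satisfied.
Vote: requires three-fifths of all members (531); 3/5 of 531 = 318.60, rounded up to 319, so 319 needed; 55 in favor. Not satisfied.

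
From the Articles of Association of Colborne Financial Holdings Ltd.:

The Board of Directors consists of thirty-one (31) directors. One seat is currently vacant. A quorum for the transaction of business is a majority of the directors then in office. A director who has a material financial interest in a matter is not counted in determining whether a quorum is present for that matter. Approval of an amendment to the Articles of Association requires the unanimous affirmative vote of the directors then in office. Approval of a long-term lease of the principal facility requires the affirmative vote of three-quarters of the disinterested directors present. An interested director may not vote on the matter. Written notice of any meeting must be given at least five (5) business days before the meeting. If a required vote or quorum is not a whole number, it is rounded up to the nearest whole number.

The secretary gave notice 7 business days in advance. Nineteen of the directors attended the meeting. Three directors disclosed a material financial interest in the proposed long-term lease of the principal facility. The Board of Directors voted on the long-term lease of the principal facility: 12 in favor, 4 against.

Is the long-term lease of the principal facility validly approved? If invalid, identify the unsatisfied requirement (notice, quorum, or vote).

Valid — all requirements satisfied.

Notice: 7 business days given; 5 required (7 ≥ 5). Satisfied.
Quorum: 19 present, but the 3 interested directors do not count, leaving 16. Quorum is 16. Satisfied.
Vote: the long-term lease of the principal facility requires three-fourths of the disinterested directors present (19 − 3 = 16). 3/4 of 16 = 12, so 12 affirmative votes are needed; 12 voted in favor. Satisfied.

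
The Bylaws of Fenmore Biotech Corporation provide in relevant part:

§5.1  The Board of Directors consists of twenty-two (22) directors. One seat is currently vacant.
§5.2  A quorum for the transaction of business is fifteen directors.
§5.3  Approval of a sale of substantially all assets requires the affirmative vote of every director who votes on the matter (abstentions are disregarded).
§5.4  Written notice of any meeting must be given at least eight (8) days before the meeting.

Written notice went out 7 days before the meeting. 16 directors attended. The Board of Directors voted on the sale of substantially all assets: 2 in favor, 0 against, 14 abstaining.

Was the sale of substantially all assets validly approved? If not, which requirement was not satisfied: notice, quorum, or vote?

Invalid — notice requirement not satisfied.

Notice: 7 days given; 8 required (7 < 8). Not satisfied.
Quorum: 16 present; quorum is 15. Satisfied.
Vote: the sale of substantially all assets requires the unanimous vote of the votes cast (16 present − 14 abstaining = 2). Unanimous means all 2, so 2 affirmative votes are needed; 2 voted in favor. Satisfied.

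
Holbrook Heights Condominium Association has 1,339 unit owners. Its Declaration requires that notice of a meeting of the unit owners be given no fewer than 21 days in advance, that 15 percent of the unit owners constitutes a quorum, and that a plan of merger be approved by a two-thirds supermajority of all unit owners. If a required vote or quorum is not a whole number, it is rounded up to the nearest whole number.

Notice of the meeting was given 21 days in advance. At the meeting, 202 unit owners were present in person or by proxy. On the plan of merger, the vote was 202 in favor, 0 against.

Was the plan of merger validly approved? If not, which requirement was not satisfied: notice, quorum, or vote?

Notice: 21 days given; 21 required. Satisfied.
Quorum: 15% of 1,339 = 200.85, rounded up to 201; 202 present. Satisfied.
Vote: requires two-thirds of all unit owners (1,339); 2/3 of 1339 = 892.67, rounded up to 893, so 893 needed; 202 in favor. Not satisfied.

Invalid — vote requirement not satisfied.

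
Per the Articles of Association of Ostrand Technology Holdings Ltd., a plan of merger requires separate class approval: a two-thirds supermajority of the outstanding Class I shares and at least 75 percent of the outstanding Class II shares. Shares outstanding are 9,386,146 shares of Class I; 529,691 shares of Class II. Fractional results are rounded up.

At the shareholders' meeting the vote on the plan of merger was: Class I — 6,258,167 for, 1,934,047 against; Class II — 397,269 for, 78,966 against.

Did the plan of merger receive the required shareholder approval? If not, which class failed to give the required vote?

Class I: 2/3 of 9386146 = 6257430.67, rounded up to 6257431; 6,257,431 required, 6,258,167 in favor — approved.
Class II: 3/4 of 529691 = 397268.25, rounded up to 397269; 397,269 required, 397,269 in favor — approved.

Approved — every class gave the required vote.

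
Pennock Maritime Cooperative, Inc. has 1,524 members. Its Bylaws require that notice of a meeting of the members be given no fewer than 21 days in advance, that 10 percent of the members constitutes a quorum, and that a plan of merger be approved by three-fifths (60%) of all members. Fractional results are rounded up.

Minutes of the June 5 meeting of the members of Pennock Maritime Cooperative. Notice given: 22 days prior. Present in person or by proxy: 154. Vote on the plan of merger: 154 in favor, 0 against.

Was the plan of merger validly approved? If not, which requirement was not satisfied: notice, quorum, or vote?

Notice: 22 days given; 21 required. Satisfied.
Quorum: 10% of 1,524 = 152.40, rounded up to 153; 154 present. Satisfied.
Vote: requires three-fifths of all members (1,524); 3/5 of 1524 = 914.40, rounded up to 915, so 915 needed; 154 in favor. Not satisfied.

Invalid — vote requirement not satisfied.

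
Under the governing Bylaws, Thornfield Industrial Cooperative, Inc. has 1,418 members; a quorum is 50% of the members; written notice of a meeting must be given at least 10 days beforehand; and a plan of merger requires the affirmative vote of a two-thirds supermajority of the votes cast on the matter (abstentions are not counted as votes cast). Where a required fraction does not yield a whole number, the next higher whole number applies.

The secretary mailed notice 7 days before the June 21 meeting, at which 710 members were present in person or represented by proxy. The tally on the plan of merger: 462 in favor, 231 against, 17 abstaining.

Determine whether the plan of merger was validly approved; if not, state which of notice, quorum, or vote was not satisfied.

Invalid — notice requirement not satisfied.

Notice: 7 days given; 10 required. Not satisfied.
Quorum: 50% of 1,418 = 709; 710 present. Satisfied.
Vote: requires two-thirds of the votes cast (710 − 17 abstaining = 693); 2/3 of 693 = 462, so 462 needed; 462 in favor. Satisfied.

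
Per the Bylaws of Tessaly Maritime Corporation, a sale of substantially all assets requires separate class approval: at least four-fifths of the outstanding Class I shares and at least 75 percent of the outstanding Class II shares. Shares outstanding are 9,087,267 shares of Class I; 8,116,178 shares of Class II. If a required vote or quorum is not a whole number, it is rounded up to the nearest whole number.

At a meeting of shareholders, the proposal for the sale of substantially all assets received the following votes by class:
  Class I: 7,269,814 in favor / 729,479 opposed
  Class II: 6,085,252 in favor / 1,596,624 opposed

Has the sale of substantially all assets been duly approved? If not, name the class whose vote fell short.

Not approved — the Class II shares did not give the required vote.

Class I: 4/5 of 9087267 = 7269813.60, rounded up to 7269814; 7,269,814 required, 7,269,814 in favor — approved.
Class II: 3/4 of 8116178 = 6087133.50, rounded up to 6087134; 6,087,134 required, 6,085,252 in favor — not approved.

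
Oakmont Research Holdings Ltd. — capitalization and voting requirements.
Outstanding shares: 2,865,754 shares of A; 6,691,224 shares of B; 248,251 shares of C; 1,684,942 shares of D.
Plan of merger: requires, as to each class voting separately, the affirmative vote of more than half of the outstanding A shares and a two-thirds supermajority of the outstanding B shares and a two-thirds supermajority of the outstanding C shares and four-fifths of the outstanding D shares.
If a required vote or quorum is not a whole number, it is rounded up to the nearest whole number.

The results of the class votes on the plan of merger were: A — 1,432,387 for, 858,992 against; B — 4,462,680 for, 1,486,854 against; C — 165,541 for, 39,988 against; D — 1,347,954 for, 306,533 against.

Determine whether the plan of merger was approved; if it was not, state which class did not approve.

Not approved — the A shares did not give the required vote.

A: a majority of 2865754 is 1432878; 1,432,878 required, 1,432,387 in favor — not approved.
B: 2/3 of 6691224 = 4460816; 4,460,816 required, 4,462,680 in favor — approved.
C: 2/3 of 248251 = 165500.67, rounded up to 165501; 165,501 required, 165,541 in favor — approved.
D: 4/5 of 1684942 = 1347953.60, rounded up to 1347954; 1,347,954 required, 1,347,954 in favor — approved.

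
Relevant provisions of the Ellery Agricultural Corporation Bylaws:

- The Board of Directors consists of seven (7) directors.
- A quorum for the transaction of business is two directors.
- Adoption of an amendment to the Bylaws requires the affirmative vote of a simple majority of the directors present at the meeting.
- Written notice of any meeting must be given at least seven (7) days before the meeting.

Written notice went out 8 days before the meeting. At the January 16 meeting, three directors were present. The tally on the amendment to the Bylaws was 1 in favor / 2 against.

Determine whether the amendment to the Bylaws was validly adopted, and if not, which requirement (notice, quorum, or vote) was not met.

Notice: 8 days given; 7 required (8 ≥ 7). Satisfied.
Quorum: 3 present; quorum is 2. Satisfied.
Vote: the amendment to the Bylaws requires a majority of the directors present (3). A majority of 3 is 2, so 2 affirmative votes are needed; 1 voted in favor. Not satisfied.

Invalid — vote requirement not satisfied.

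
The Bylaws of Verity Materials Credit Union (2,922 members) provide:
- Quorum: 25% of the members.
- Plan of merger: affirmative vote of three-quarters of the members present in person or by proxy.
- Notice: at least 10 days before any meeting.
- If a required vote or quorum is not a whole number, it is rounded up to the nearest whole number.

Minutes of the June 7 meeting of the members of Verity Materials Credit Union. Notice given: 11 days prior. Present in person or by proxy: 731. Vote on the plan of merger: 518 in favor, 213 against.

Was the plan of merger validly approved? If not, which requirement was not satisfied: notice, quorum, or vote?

Notice: 11 days given; 10 required. Satisfied.
Quorum: 25% of 2,922 = 730.50, rounded up to 731; 731 present. Satisfied.
Vote: requires three-fourths of those present (731); 3/4 of 731 = 548.25, rounded up to 549, so 549 needed; 518 in favor. Not satisfied.

Invalid — vote requirement not satisfied.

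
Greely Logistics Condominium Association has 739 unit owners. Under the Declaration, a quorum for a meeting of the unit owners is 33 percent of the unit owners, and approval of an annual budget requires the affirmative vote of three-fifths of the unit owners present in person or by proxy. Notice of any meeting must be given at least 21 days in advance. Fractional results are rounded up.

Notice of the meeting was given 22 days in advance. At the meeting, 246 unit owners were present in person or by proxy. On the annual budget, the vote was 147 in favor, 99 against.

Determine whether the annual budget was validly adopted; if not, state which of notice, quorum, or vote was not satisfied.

Notice: 22 days given; 21 required. Satisfied.
Quorum: 33% of 739 = 243.87, rounded up to 244; 246 present. Satisfied.
Vote: requires three-fifths of those present (246); 3/5 of 246 = 147.60, rounded up to 148, so 148 needed; 147 in favor. Not satisfied.

Invalid — vote requirement not satisfied.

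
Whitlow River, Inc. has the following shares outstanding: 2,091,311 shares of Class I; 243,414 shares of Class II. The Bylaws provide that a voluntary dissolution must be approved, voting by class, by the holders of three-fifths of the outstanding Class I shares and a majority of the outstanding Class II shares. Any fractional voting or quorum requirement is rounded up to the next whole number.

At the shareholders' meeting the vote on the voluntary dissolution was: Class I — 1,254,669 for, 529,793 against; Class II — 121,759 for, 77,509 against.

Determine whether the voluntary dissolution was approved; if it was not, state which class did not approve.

Not approved — the Class I shares did not give the required vote.

Class I: 3/5 of 2091311 = 1254786.60, rounded up to 1254787; 1,254,787 required, 1,254,669 in favor — not approved.
Class II: a majority of 243414 is 121708; 121,708 required, 121,759 in favor — approved.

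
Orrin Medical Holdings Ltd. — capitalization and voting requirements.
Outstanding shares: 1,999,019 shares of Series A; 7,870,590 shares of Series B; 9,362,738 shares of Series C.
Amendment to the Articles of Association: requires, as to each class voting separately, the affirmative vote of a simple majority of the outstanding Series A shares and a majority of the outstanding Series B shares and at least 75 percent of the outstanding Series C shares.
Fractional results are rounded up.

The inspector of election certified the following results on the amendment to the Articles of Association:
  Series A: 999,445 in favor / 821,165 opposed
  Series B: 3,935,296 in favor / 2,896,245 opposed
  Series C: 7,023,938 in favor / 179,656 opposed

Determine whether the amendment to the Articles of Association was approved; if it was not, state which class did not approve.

Series A: a majority of 1999019 is 999510; 999,510 required, 999,445 in favor — not approved.
Series B: a majority of 7870590 is 3935296; 3,935,296 required, 3,935,296 in favor — approved.
Series C: 3/4 of 9362738 = 7022053.50, rounded up to 7022054; 7,022,054 required, 7,023,938 in favor — approved.

Not approved — the Series A shares did not give the required vote.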